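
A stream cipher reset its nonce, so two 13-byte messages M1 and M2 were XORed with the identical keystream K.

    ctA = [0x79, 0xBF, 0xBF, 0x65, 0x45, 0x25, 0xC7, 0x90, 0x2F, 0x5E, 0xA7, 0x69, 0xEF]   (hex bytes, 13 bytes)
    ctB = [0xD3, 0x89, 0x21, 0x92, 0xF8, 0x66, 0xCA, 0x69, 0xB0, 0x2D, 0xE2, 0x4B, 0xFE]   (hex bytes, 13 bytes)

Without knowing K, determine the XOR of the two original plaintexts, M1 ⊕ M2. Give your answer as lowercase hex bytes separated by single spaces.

aa 36 9e f7 bd 43 0d f9 9f 73 45 22 11

ctA ⊕ ctB = (M1 ⊕ K) ⊕ (M2 ⊕ K) = M1 ⊕ M2 — the shared key cancels under XOR.
byte 0: 79 ^ d3 = aa
byte 1: bf ^ 89 = 36
byte 2: bf ^ 21 = 9e
byte 3: 65 ^ 92 = f7
byte 4: 45 ^ f8 = bd
byte 5: 25 ^ 66 = 43
byte 6: c7 ^ ca = 0d
byte 7: 90 ^ 69 = f9
byte 8: 2f ^ b0 = 9f
byte 9: 5e ^ 2d = 73
byte 10: a7 ^ e2 = 45
byte 11: 69 ^ 4b = 22
byte 12: ef ^ fe = 11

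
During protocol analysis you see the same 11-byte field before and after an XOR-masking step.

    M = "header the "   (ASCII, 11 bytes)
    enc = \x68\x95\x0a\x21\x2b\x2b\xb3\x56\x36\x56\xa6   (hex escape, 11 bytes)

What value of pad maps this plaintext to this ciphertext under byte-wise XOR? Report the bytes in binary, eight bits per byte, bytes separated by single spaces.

Since enc = M ⊕ pad, XORing both sides with M gives pad = M ⊕ enc.
byte 0: 104 XOR 104 =   0
byte 1: 101 XOR 149 = 240
byte 2:  97 XOR  10 = 107
byte 3: 100 XOR  33 =  69
byte 4: 101 XOR  43 =  78
byte 5: 114 XOR  43 =  89
byte 6:  32 XOR 179 = 147
byte 7: 116 XOR  86 =  34
byte 8: 104 XOR  54 =  94
byte 9: 101 XOR  86 =  51
byte 10:  32 XOR 166 = 134

00000000 11110000 01101011 01000101 01001110 01011001 10010011 00100010 01011110 00110011 10000110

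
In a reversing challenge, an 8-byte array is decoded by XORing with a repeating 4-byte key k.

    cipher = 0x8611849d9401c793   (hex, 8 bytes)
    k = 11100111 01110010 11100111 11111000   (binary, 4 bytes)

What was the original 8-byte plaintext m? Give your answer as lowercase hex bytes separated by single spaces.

61 63 63 65 73 73 20 6b

The 4-byte key repeats, so the effective keystream is e7 72 e7 f8 e7 72 e7 f8.
byte 0: 86 xor e7 = 61
byte 1: 11 xor 72 = 63
byte 2: 84 xor e7 = 63
byte 3: 9d xor f8 = 65
byte 4: 94 xor e7 = 73
byte 5: 01 xor 72 = 73
byte 6: c7 xor e7 = 20
byte 7: 93 xor f8 = 6b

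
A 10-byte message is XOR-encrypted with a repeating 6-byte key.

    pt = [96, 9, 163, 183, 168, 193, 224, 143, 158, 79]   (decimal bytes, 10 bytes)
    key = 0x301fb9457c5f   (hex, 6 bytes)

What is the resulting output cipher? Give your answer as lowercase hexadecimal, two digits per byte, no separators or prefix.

The 6-byte key repeats, so the effective keystream is 30 1f b9 45 7c 5f 30 1f b9 45.
byte 0: 60 ⊕ 30 = 50
byte 1: 09 ⊕ 1f = 16
byte 2: a3 ⊕ b9 = 1a
byte 3: b7 ⊕ 45 = f2
byte 4: a8 ⊕ 7c = d4
byte 5: c1 ⊕ 5f = 9e
byte 6: e0 ⊕ 30 = d0
byte 7: 8f ⊕ 1f = 90
byte 8: 9e ⊕ b9 = 27
byte 9: 4f ⊕ 45 = 0a

50161af2d49ed090270a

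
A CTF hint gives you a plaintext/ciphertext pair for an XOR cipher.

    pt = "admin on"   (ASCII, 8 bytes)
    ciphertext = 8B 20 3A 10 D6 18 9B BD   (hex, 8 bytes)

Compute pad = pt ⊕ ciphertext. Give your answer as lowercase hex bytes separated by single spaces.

ea 44 57 79 b8 38 f4 d3

Since ciphertext = pt ⊕ pad, XORing both sides with pt gives pad = pt ⊕ ciphertext.
01100001 ⊕ 10001011 = 11101010
01100100 ⊕ 00100000 = 01000100
01101101 ⊕ 00111010 = 01010111
01101001 ⊕ 00010000 = 01111001
01101110 ⊕ 11010110 = 10111000
00100000 ⊕ 00011000 = 00111000
01101111 ⊕ 10011011 = 11110100
01101110 ⊕ 10111101 = 11010011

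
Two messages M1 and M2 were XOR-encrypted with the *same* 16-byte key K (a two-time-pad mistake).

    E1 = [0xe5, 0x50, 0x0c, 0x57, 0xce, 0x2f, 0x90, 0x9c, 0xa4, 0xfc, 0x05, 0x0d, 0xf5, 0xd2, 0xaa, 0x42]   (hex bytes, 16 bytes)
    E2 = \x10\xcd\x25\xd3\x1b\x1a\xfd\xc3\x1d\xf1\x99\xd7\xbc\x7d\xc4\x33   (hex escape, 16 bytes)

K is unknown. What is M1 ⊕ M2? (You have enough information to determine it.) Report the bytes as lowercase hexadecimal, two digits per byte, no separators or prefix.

f59d2984d5356d5fb90d9cda49af6e71

E1 ⊕ E2 = (M1 ⊕ K) ⊕ (M2 ⊕ K) = M1 ⊕ M2 — the shared key cancels under XOR.
byte 0: 11100101 ⊕ 00010000 = 11110101
byte 1: 01010000 ⊕ 11001101 = 10011101
byte 2: 00001100 ⊕ 00100101 = 00101001
byte 3: 01010111 ⊕ 11010011 = 10000100
byte 4: 11001110 ⊕ 00011011 = 11010101
byte 5: 00101111 ⊕ 00011010 = 00110101
byte 6: 10010000 ⊕ 11111101 = 01101101
byte 7: 10011100 ⊕ 11000011 = 01011111
byte 8: 10100100 ⊕ 00011101 = 10111001
byte 9: 11111100 ⊕ 11110001 = 00001101
byte 10: 00000101 ⊕ 10011001 = 10011100
byte 11: 00001101 ⊕ 11010111 = 11011010
byte 12: 11110101 ⊕ 10111100 = 01001001
byte 13: 11010010 ⊕ 01111101 = 10101111
byte 14: 10101010 ⊕ 11000100 = 01101110
byte 15: 01000010 ⊕ 00110011 = 01110001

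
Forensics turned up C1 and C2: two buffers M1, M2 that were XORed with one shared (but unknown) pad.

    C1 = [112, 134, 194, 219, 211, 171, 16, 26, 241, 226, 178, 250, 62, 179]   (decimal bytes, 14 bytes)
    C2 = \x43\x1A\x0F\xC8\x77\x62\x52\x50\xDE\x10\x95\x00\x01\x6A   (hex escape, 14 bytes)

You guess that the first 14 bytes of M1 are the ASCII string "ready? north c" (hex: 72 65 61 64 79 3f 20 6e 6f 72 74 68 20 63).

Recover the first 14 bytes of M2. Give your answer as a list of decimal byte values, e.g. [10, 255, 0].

[65, 249, 172, 119, 221, 246, 98, 36, 64, 128, 83, 146, 31, 186]

First, C1 ⊕ C2 = (M1 ⊕ K) ⊕ (M2 ⊕ K) = M1 ⊕ M2, so the key drops out. Then M2 = (M1 ⊕ M2) ⊕ M1 over the first 14 bytes.
byte 0: (70 xor 43) xor 72 = 33 xor 72 = 41
byte 1: (86 xor 1a) xor 65 = 9c xor 65 = f9
byte 2: (c2 xor 0f) xor 61 = cd xor 61 = ac
byte 3: (db xor c8) xor 64 = 13 xor 64 = 77
byte 4: (d3 xor 77) xor 79 = a4 xor 79 = dd
byte 5: (ab xor 62) xor 3f = c9 xor 3f = f6
byte 6: (10 xor 52) xor 20 = 42 xor 20 = 62
byte 7: (1a xor 50) xor 6e = 4a xor 6e = 24
byte 8: (f1 xor de) xor 6f = 2f xor 6f = 40
byte 9: (e2 xor 10) xor 72 = f2 xor 72 = 80
byte 10: (b2 xor 95) xor 74 = 27 xor 74 = 53
byte 11: (fa xor 00) xor 68 = fa xor 68 = 92
byte 12: (3e xor 01) xor 20 = 3f xor 20 = 1f
byte 13: (b3 xor 6a) xor 63 = d9 xor 63 = ba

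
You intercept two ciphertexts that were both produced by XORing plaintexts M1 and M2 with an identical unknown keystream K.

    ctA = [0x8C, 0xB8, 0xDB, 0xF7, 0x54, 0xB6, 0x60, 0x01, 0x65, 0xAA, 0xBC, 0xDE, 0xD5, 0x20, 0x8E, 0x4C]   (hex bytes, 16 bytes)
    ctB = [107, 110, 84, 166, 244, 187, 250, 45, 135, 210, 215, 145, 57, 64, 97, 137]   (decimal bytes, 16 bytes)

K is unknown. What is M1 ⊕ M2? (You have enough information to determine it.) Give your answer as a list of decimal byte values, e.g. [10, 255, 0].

[231, 214, 143, 81, 160, 13, 154, 44, 226, 120, 107, 79, 236, 96, 239, 197]

ctA ⊕ ctB = (M1 ⊕ K) ⊕ (M2 ⊕ K) = M1 ⊕ M2 — the shared key cancels under XOR.
byte 0: 10001100 XOR 01101011 = 11100111
byte 1: 10111000 XOR 01101110 = 11010110
byte 2: 11011011 XOR 01010100 = 10001111
byte 3: 11110111 XOR 10100110 = 01010001
byte 4: 01010100 XOR 11110100 = 10100000
byte 5: 10110110 XOR 10111011 = 00001101
byte 6: 01100000 XOR 11111010 = 10011010
byte 7: 00000001 XOR 00101101 = 00101100
byte 8: 01100101 XOR 10000111 = 11100010
byte 9: 10101010 XOR 11010010 = 01111000
byte 10: 10111100 XOR 11010111 = 01101011
byte 11: 11011110 XOR 10010001 = 01001111
byte 12: 11010101 XOR 00111001 = 11101100
byte 13: 00100000 XOR 01000000 = 01100000
byte 14: 10001110 XOR 01100001 = 11101111
byte 15: 01001100 XOR 10001001 = 11000101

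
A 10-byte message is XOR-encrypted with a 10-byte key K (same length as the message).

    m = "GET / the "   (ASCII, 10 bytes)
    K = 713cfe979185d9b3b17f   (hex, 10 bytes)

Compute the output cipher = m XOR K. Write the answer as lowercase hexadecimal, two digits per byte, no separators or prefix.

3679aab7bea5addbd45f

byte 0: 47 xor 71 = 36
byte 1: 45 xor 3c = 79
byte 2: 54 xor fe = aa
byte 3: 20 xor 97 = b7
byte 4: 2f xor 91 = be
byte 5: 20 xor 85 = a5
byte 6: 74 xor d9 = ad
byte 7: 68 xor b3 = db
byte 8: 65 xor b1 = d4
byte 9: 20 xor 7f = 5f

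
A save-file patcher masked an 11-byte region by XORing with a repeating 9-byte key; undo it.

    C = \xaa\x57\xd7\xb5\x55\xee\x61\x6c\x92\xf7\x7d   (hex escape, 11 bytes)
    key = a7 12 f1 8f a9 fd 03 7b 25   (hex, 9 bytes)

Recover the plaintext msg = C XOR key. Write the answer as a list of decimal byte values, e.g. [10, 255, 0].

The 9-byte key repeats, so the effective keystream is a7 12 f1 8f a9 fd 03 7b 25 a7 12.
byte 0: aa xor a7 = 0d
byte 1: 57 xor 12 = 45
byte 2: d7 xor f1 = 26
byte 3: b5 xor 8f = 3a
byte 4: 55 xor a9 = fc
byte 5: ee xor fd = 13
byte 6: 61 xor 03 = 62
byte 7: 6c xor 7b = 17
byte 8: 92 xor 25 = b7
byte 9: f7 xor a7 = 50
byte 10: 7d xor 12 = 6f

[13, 69, 38, 58, 252, 19, 98, 23, 183, 80, 111]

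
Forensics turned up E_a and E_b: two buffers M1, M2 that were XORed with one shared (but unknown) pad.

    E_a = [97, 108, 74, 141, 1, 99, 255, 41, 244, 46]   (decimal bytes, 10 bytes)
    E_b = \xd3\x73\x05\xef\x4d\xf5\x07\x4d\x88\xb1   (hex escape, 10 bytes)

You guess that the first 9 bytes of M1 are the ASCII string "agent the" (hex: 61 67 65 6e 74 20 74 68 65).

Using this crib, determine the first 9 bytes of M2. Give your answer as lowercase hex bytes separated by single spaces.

d3 78 2a 0c 38 b6 8c 0c 19

First, E_a ⊕ E_b = (M1 ⊕ K) ⊕ (M2 ⊕ K) = M1 ⊕ M2, so the key drops out. Then M2 = (M1 ⊕ M2) ⊕ M1 over the first 9 bytes.
byte 0: (61 xor d3) xor 61 = b2 xor 61 = d3
byte 1: (6c xor 73) xor 67 = 1f xor 67 = 78
byte 2: (4a xor 05) xor 65 = 4f xor 65 = 2a
byte 3: (8d xor ef) xor 6e = 62 xor 6e = 0c
byte 4: (01 xor 4d) xor 74 = 4c xor 74 = 38
byte 5: (63 xor f5) xor 20 = 96 xor 20 = b6
byte 6: (ff xor 07) xor 74 = f8 xor 74 = 8c
byte 7: (29 xor 4d) xor 68 = 64 xor 68 = 0c
byte 8: (f4 xor 88) xor 65 = 7c xor 65 = 19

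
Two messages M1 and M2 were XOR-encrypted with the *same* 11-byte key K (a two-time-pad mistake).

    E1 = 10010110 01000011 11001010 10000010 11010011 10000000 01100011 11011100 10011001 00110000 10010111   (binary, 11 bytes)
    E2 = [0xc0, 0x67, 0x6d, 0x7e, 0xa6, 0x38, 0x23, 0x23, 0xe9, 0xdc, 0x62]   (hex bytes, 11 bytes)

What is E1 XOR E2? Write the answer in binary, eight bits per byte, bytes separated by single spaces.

E1 ⊕ E2 = (M1 ⊕ K) ⊕ (M2 ⊕ K) = M1 ⊕ M2 — the shared key cancels under XOR.
byte 0: 96 ^ c0 = 56
byte 1: 43 ^ 67 = 24
byte 2: ca ^ 6d = a7
byte 3: 82 ^ 7e = fc
byte 4: d3 ^ a6 = 75
byte 5: 80 ^ 38 = b8
byte 6: 63 ^ 23 = 40
byte 7: dc ^ 23 = ff
byte 8: 99 ^ e9 = 70
byte 9: 30 ^ dc = ec
byte 10: 97 ^ 62 = f5

01010110 00100100 10100111 11111100 01110101 10111000 01000000 11111111 01110000 11101100 11110101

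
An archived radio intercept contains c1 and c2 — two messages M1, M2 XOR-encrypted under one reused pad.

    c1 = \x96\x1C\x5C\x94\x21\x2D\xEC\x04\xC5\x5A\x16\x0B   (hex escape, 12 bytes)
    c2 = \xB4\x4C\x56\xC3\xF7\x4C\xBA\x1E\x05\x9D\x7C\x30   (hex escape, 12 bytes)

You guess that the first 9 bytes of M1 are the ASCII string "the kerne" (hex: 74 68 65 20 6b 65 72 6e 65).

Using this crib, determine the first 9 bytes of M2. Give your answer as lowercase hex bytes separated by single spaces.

First, c1 ⊕ c2 = (M1 ⊕ K) ⊕ (M2 ⊕ K) = M1 ⊕ M2, so the key drops out. Then M2 = (M1 ⊕ M2) ⊕ M1 over the first 9 bytes.
byte 0: (96 ⊕ b4) ⊕ 74 = 22 ⊕ 74 = 56
byte 1: (1c ⊕ 4c) ⊕ 68 = 50 ⊕ 68 = 38
byte 2: (5c ⊕ 56) ⊕ 65 = 0a ⊕ 65 = 6f
byte 3: (94 ⊕ c3) ⊕ 20 = 57 ⊕ 20 = 77
byte 4: (21 ⊕ f7) ⊕ 6b = d6 ⊕ 6b = bd
byte 5: (2d ⊕ 4c) ⊕ 65 = 61 ⊕ 65 = 04
byte 6: (ec ⊕ ba) ⊕ 72 = 56 ⊕ 72 = 24
byte 7: (04 ⊕ 1e) ⊕ 6e = 1a ⊕ 6e = 74
byte 8: (c5 ⊕ 05) ⊕ 65 = c0 ⊕ 65 = a5

56 38 6f 77 bd 04 24 74 a5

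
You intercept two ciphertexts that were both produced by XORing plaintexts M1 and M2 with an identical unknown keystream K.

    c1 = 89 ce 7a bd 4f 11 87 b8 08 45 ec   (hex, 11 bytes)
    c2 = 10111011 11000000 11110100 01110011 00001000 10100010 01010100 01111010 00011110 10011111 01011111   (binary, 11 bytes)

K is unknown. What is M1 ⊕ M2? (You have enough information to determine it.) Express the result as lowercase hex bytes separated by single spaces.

c1 ⊕ c2 = (M1 ⊕ K) ⊕ (M2 ⊕ K) = M1 ⊕ M2 — the shared key cancels under XOR.
byte 0: 10001001 XOR 10111011 = 00110010
byte 1: 11001110 XOR 11000000 = 00001110
byte 2: 01111010 XOR 11110100 = 10001110
byte 3: 10111101 XOR 01110011 = 11001110
byte 4: 01001111 XOR 00001000 = 01000111
byte 5: 00010001 XOR 10100010 = 10110011
byte 6: 10000111 XOR 01010100 = 11010011
byte 7: 10111000 XOR 01111010 = 11000010
byte 8: 00001000 XOR 00011110 = 00010110
byte 9: 01000101 XOR 10011111 = 11011010
byte 10: 11101100 XOR 01011111 = 10110011

32 0e 8e ce 47 b3 d3 c2 16 da b3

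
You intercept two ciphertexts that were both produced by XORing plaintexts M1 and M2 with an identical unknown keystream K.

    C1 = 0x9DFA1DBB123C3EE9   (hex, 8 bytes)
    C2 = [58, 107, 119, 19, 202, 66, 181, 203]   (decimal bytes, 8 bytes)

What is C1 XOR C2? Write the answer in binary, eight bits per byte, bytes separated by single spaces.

10100111 10010001 01101010 10101000 11011000 01111110 10001011 00100010

C1 ⊕ C2 = (M1 ⊕ K) ⊕ (M2 ⊕ K) = M1 ⊕ M2 — the shared key cancels under XOR.
9d ⊕ 3a = a7
fa ⊕ 6b = 91
1d ⊕ 77 = 6a
bb ⊕ 13 = a8
12 ⊕ ca = d8
3c ⊕ 42 = 7e
3e ⊕ b5 = 8b
e9 ⊕ cb = 22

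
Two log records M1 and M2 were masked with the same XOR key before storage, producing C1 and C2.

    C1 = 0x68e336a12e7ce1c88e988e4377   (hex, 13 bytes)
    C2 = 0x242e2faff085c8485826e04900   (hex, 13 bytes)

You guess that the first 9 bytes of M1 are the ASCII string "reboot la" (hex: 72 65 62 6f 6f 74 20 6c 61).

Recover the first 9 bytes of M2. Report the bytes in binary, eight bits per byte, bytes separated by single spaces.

First, C1 ⊕ C2 = (M1 ⊕ K) ⊕ (M2 ⊕ K) = M1 ⊕ M2, so the key drops out. Then M2 = (M1 ⊕ M2) ⊕ M1 over the first 9 bytes.
byte 0: (68 ^ 24) ^ 72 = 4c ^ 72 = 3e
byte 1: (e3 ^ 2e) ^ 65 = cd ^ 65 = a8
byte 2: (36 ^ 2f) ^ 62 = 19 ^ 62 = 7b
byte 3: (a1 ^ af) ^ 6f = 0e ^ 6f = 61
byte 4: (2e ^ f0) ^ 6f = de ^ 6f = b1
byte 5: (7c ^ 85) ^ 74 = f9 ^ 74 = 8d
byte 6: (e1 ^ c8) ^ 20 = 29 ^ 20 = 09
byte 7: (c8 ^ 48) ^ 6c = 80 ^ 6c = ec
byte 8: (8e ^ 58) ^ 61 = d6 ^ 61 = b7

00111110 10101000 01111011 01100001 10110001 10001101 00001001 11101100 10110111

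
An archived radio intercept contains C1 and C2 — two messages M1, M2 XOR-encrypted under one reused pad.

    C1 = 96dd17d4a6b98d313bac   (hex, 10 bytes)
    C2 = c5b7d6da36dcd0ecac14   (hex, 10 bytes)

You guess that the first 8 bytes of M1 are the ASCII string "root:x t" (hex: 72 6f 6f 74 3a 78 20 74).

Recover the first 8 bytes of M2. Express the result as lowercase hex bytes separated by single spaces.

First, C1 ⊕ C2 = (M1 ⊕ K) ⊕ (M2 ⊕ K) = M1 ⊕ M2, so the key drops out. Then M2 = (M1 ⊕ M2) ⊕ M1 over the first 8 bytes.
byte 0: (96 ^ c5) ^ 72 = 53 ^ 72 = 21
byte 1: (dd ^ b7) ^ 6f = 6a ^ 6f = 05
byte 2: (17 ^ d6) ^ 6f = c1 ^ 6f = ae
byte 3: (d4 ^ da) ^ 74 = 0e ^ 74 = 7a
byte 4: (a6 ^ 36) ^ 3a = 90 ^ 3a = aa
byte 5: (b9 ^ dc) ^ 78 = 65 ^ 78 = 1d
byte 6: (8d ^ d0) ^ 20 = 5d ^ 20 = 7d
byte 7: (31 ^ ec) ^ 74 = dd ^ 74 = a9

21 05 ae 7a aa 1d 7d a9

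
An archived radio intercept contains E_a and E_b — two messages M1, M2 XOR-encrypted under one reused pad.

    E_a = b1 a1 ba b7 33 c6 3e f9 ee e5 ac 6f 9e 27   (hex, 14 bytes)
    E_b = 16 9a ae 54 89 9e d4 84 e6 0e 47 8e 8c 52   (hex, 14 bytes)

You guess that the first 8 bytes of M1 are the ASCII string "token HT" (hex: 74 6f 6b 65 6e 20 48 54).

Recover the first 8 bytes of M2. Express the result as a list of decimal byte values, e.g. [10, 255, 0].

[211, 84, 127, 134, 212, 120, 162, 41]

First, E_a ⊕ E_b = (M1 ⊕ K) ⊕ (M2 ⊕ K) = M1 ⊕ M2, so the key drops out. Then M2 = (M1 ⊕ M2) ⊕ M1 over the first 8 bytes.
byte 0: (b1 xor 16) xor 74 = a7 xor 74 = d3
byte 1: (a1 xor 9a) xor 6f = 3b xor 6f = 54
byte 2: (ba xor ae) xor 6b = 14 xor 6b = 7f
byte 3: (b7 xor 54) xor 65 = e3 xor 65 = 86
byte 4: (33 xor 89) xor 6e = ba xor 6e = d4
byte 5: (c6 xor 9e) xor 20 = 58 xor 20 = 78
byte 6: (3e xor d4) xor 48 = ea xor 48 = a2
byte 7: (f9 xor 84) xor 54 = 7d xor 54 = 29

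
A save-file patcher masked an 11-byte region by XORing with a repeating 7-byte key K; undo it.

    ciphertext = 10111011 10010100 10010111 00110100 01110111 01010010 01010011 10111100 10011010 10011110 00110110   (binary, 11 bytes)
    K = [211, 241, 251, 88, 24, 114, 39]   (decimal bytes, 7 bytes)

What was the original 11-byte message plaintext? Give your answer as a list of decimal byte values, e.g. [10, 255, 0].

[104, 101, 108, 108, 111, 32, 116, 111, 107, 101, 110]

The 7-byte key repeats, so the effective keystream is d3 f1 fb 58 18 72 27 d3 f1 fb 58.
byte 0: 187 xor 211 = 104
byte 1: 148 xor 241 = 101
byte 2: 151 xor 251 = 108
byte 3:  52 xor  88 = 108
byte 4: 119 xor  24 = 111
byte 5:  82 xor 114 =  32
byte 6:  83 xor  39 = 116
byte 7: 188 xor 211 = 111
byte 8: 154 xor 241 = 107
byte 9: 158 xor 251 = 101
byte 10:  54 xor  88 = 110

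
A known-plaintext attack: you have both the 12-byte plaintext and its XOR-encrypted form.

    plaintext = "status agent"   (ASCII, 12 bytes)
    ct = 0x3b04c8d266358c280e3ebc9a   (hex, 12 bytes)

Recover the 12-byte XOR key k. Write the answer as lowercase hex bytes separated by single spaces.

Since ct = plaintext ⊕ k, XORing both sides with plaintext gives k = plaintext ⊕ ct.
73 XOR 3b = 48
74 XOR 04 = 70
61 XOR c8 = a9
74 XOR d2 = a6
75 XOR 66 = 13
73 XOR 35 = 46
20 XOR 8c = ac
61 XOR 28 = 49
67 XOR 0e = 69
65 XOR 3e = 5b
6e XOR bc = d2
74 XOR 9a = ee

48 70 a9 a6 13 46 ac 49 69 5b d2 ee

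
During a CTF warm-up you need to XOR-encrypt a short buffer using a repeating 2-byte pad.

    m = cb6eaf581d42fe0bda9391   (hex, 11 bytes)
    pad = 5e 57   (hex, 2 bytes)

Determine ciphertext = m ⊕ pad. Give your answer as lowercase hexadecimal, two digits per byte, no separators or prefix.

The 2-byte key repeats, so the effective keystream is 5e 57 5e 57 5e 57 5e 57 5e 57 5e.
byte 0: cb ⊕ 5e = 95
byte 1: 6e ⊕ 57 = 39
byte 2: af ⊕ 5e = f1
byte 3: 58 ⊕ 57 = 0f
byte 4: 1d ⊕ 5e = 43
byte 5: 42 ⊕ 57 = 15
byte 6: fe ⊕ 5e = a0
byte 7: 0b ⊕ 57 = 5c
byte 8: da ⊕ 5e = 84
byte 9: 93 ⊕ 57 = c4
byte 10: 91 ⊕ 5e = cf

9539f10f4315a05c84c4cf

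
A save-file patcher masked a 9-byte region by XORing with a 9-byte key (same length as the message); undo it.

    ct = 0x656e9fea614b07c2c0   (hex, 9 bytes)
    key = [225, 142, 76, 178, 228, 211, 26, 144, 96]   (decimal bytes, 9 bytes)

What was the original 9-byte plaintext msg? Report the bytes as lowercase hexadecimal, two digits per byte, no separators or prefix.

101 ⊕ 225 = 132
110 ⊕ 142 = 224
159 ⊕  76 = 211
234 ⊕ 178 =  88
 97 ⊕ 228 = 133
 75 ⊕ 211 = 152
  7 ⊕  26 =  29
194 ⊕ 144 =  82
192 ⊕  96 = 160

84e0d35885981d52a0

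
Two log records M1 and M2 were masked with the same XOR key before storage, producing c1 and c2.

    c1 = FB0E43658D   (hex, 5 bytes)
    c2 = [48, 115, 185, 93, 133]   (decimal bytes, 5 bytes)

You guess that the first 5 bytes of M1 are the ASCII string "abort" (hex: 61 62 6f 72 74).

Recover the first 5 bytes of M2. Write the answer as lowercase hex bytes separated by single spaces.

First, c1 ⊕ c2 = (M1 ⊕ K) ⊕ (M2 ⊕ K) = M1 ⊕ M2, so the key drops out. Then M2 = (M1 ⊕ M2) ⊕ M1 over the first 5 bytes.
byte 0: (fb XOR 30) XOR 61 = cb XOR 61 = aa
byte 1: (0e XOR 73) XOR 62 = 7d XOR 62 = 1f
byte 2: (43 XOR b9) XOR 6f = fa XOR 6f = 95
byte 3: (65 XOR 5d) XOR 72 = 38 XOR 72 = 4a
byte 4: (8d XOR 85) XOR 74 = 08 XOR 74 = 7c

aa 1f 95 4a 7c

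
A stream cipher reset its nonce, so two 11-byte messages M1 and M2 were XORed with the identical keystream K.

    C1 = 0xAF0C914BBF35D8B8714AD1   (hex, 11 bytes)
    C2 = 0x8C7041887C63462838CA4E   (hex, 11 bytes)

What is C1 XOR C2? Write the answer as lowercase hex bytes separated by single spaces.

C1 ⊕ C2 = (M1 ⊕ K) ⊕ (M2 ⊕ K) = M1 ⊕ M2 — the shared key cancels under XOR.
af ^ 8c = 23
0c ^ 70 = 7c
91 ^ 41 = d0
4b ^ 88 = c3
bf ^ 7c = c3
35 ^ 63 = 56
d8 ^ 46 = 9e
b8 ^ 28 = 90
71 ^ 38 = 49
4a ^ ca = 80
d1 ^ 4e = 9f

23 7c d0 c3 c3 56 9e 90 49 80 9f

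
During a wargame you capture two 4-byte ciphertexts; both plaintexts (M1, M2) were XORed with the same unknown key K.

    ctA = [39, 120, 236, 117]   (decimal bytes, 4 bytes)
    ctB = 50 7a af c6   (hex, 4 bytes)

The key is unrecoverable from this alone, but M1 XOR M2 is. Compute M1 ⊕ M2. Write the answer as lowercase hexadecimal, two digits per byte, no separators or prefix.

ctA ⊕ ctB = (M1 ⊕ K) ⊕ (M2 ⊕ K) = M1 ⊕ M2 — the shared key cancels under XOR.
27 ⊕ 50 = 77
78 ⊕ 7a = 02
ec ⊕ af = 43
75 ⊕ c6 = b3

770243b3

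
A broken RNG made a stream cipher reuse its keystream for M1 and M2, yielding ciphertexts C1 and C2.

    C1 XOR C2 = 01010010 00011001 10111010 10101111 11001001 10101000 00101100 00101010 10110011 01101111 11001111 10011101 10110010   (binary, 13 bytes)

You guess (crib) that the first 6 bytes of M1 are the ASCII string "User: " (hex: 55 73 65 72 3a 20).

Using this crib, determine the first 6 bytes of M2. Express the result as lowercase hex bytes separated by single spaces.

07 6a df dd f3 88

Since C1 ⊕ C2 = M1 ⊕ M2, XORing with the guessed M1 bytes yields the corresponding M2 bytes: M2 = (C1 ⊕ C2) ⊕ M1.
52 xor 55 = 07
19 xor 73 = 6a
ba xor 65 = df
af xor 72 = dd
c9 xor 3a = f3
a8 xor 20 = 88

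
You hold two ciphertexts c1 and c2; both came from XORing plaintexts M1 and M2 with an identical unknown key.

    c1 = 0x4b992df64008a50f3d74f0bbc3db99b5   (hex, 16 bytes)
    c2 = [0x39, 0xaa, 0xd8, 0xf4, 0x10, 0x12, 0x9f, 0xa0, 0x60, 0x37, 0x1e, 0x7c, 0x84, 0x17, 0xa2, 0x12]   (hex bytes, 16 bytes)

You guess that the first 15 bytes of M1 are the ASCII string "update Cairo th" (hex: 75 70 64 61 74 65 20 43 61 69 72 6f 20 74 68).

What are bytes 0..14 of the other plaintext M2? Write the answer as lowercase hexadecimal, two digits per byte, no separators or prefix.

07439163247f1aec3c2a9ca867b853

First, c1 ⊕ c2 = (M1 ⊕ K) ⊕ (M2 ⊕ K) = M1 ⊕ M2, so the key drops out. Then M2 = (M1 ⊕ M2) ⊕ M1 over the first 15 bytes.
byte 0: (4b ⊕ 39) ⊕ 75 = 72 ⊕ 75 = 07
byte 1: (99 ⊕ aa) ⊕ 70 = 33 ⊕ 70 = 43
byte 2: (2d ⊕ d8) ⊕ 64 = f5 ⊕ 64 = 91
byte 3: (f6 ⊕ f4) ⊕ 61 = 02 ⊕ 61 = 63
byte 4: (40 ⊕ 10) ⊕ 74 = 50 ⊕ 74 = 24
byte 5: (08 ⊕ 12) ⊕ 65 = 1a ⊕ 65 = 7f
byte 6: (a5 ⊕ 9f) ⊕ 20 = 3a ⊕ 20 = 1a
byte 7: (0f ⊕ a0) ⊕ 43 = af ⊕ 43 = ec
byte 8: (3d ⊕ 60) ⊕ 61 = 5d ⊕ 61 = 3c
byte 9: (74 ⊕ 37) ⊕ 69 = 43 ⊕ 69 = 2a
byte 10: (f0 ⊕ 1e) ⊕ 72 = ee ⊕ 72 = 9c
byte 11: (bb ⊕ 7c) ⊕ 6f = c7 ⊕ 6f = a8
byte 12: (c3 ⊕ 84) ⊕ 20 = 47 ⊕ 20 = 67
byte 13: (db ⊕ 17) ⊕ 74 = cc ⊕ 74 = b8
byte 14: (99 ⊕ a2) ⊕ 68 = 3b ⊕ 68 = 53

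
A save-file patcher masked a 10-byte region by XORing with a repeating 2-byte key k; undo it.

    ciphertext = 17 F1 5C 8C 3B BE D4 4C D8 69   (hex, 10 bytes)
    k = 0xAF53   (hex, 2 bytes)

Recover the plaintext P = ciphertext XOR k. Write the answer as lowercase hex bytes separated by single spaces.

The 2-byte key repeats, so the effective keystream is af 53 af 53 af 53 af 53 af 53.
byte 0: 17 XOR af = b8
byte 1: f1 XOR 53 = a2
byte 2: 5c XOR af = f3
byte 3: 8c XOR 53 = df
byte 4: 3b XOR af = 94
byte 5: be XOR 53 = ed
byte 6: d4 XOR af = 7b
byte 7: 4c XOR 53 = 1f
byte 8: d8 XOR af = 77
byte 9: 69 XOR 53 = 3a

b8 a2 f3 df 94 ed 7b 1f 77 3a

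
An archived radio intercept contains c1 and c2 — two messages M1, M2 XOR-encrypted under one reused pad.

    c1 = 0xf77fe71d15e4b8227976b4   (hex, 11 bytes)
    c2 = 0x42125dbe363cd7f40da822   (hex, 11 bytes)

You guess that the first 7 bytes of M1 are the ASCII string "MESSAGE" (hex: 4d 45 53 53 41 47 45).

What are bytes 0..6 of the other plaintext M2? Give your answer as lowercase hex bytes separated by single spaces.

f8 28 e9 f0 62 9f 2a

First, c1 ⊕ c2 = (M1 ⊕ K) ⊕ (M2 ⊕ K) = M1 ⊕ M2, so the key drops out. Then M2 = (M1 ⊕ M2) ⊕ M1 over the first 7 bytes.
byte 0: (f7 xor 42) xor 4d = b5 xor 4d = f8
byte 1: (7f xor 12) xor 45 = 6d xor 45 = 28
byte 2: (e7 xor 5d) xor 53 = ba xor 53 = e9
byte 3: (1d xor be) xor 53 = a3 xor 53 = f0
byte 4: (15 xor 36) xor 41 = 23 xor 41 = 62
byte 5: (e4 xor 3c) xor 47 = d8 xor 47 = 9f
byte 6: (b8 xor d7) xor 45 = 6f xor 45 = 2a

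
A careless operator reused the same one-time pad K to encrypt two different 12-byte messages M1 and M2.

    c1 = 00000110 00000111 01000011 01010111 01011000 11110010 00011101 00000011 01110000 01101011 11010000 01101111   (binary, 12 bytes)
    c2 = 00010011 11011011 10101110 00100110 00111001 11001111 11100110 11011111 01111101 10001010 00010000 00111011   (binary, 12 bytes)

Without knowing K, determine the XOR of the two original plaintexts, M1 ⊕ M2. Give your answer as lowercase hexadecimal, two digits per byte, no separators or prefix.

c1 ⊕ c2 = (M1 ⊕ K) ⊕ (M2 ⊕ K) = M1 ⊕ M2 — the shared key cancels under XOR.
06 ^ 13 = 15
07 ^ db = dc
43 ^ ae = ed
57 ^ 26 = 71
58 ^ 39 = 61
f2 ^ cf = 3d
1d ^ e6 = fb
03 ^ df = dc
70 ^ 7d = 0d
6b ^ 8a = e1
d0 ^ 10 = c0
6f ^ 3b = 54

15dced71613dfbdc0de1c054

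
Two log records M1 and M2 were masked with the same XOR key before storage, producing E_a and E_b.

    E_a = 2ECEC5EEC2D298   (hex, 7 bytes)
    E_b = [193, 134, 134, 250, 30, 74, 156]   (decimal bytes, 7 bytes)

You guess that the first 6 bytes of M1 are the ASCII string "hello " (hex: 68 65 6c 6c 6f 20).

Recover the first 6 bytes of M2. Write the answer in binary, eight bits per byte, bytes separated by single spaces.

First, E_a ⊕ E_b = (M1 ⊕ K) ⊕ (M2 ⊕ K) = M1 ⊕ M2, so the key drops out. Then M2 = (M1 ⊕ M2) ⊕ M1 over the first 6 bytes.
byte 0: (2e xor c1) xor 68 = ef xor 68 = 87
byte 1: (ce xor 86) xor 65 = 48 xor 65 = 2d
byte 2: (c5 xor 86) xor 6c = 43 xor 6c = 2f
byte 3: (ee xor fa) xor 6c = 14 xor 6c = 78
byte 4: (c2 xor 1e) xor 6f = dc xor 6f = b3
byte 5: (d2 xor 4a) xor 20 = 98 xor 20 = b8

10000111 00101101 00101111 01111000 10110011 10111000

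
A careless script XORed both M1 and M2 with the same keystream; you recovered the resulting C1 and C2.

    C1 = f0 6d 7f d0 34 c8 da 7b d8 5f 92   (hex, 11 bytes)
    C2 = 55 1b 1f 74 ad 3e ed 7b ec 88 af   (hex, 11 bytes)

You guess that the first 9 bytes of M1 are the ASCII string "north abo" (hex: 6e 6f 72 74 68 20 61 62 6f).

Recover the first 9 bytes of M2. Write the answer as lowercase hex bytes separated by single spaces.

cb 19 12 d0 f1 d6 56 62 5b

First, C1 ⊕ C2 = (M1 ⊕ K) ⊕ (M2 ⊕ K) = M1 ⊕ M2, so the key drops out. Then M2 = (M1 ⊕ M2) ⊕ M1 over the first 9 bytes.
byte 0: (f0 XOR 55) XOR 6e = a5 XOR 6e = cb
byte 1: (6d XOR 1b) XOR 6f = 76 XOR 6f = 19
byte 2: (7f XOR 1f) XOR 72 = 60 XOR 72 = 12
byte 3: (d0 XOR 74) XOR 74 = a4 XOR 74 = d0
byte 4: (34 XOR ad) XOR 68 = 99 XOR 68 = f1
byte 5: (c8 XOR 3e) XOR 20 = f6 XOR 20 = d6
byte 6: (da XOR ed) XOR 61 = 37 XOR 61 = 56
byte 7: (7b XOR 7b) XOR 62 = 00 XOR 62 = 62
byte 8: (d8 XOR ec) XOR 6f = 34 XOR 6f = 5b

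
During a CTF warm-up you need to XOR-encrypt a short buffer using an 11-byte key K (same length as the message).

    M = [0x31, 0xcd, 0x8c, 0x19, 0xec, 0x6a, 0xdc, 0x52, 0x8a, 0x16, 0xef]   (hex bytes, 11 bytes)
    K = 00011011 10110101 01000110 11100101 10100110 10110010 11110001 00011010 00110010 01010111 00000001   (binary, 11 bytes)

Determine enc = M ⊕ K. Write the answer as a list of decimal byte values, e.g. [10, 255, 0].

[42, 120, 202, 252, 74, 216, 45, 72, 184, 65, 238]

XOR is its own inverse, so applying the key byte-wise gives the result directly.
00110001 ⊕ 00011011 = 00101010
11001101 ⊕ 10110101 = 01111000
10001100 ⊕ 01000110 = 11001010
00011001 ⊕ 11100101 = 11111100
11101100 ⊕ 10100110 = 01001010
01101010 ⊕ 10110010 = 11011000
11011100 ⊕ 11110001 = 00101101
01010010 ⊕ 00011010 = 01001000
10001010 ⊕ 00110010 = 10111000
00010110 ⊕ 01010111 = 01000001
11101111 ⊕ 00000001 = 11101110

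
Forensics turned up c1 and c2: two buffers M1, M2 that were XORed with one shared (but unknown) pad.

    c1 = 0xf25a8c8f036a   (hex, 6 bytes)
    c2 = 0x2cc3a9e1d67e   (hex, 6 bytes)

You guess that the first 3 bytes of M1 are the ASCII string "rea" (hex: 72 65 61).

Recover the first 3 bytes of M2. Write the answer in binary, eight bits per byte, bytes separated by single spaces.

First, c1 ⊕ c2 = (M1 ⊕ K) ⊕ (M2 ⊕ K) = M1 ⊕ M2, so the key drops out. Then M2 = (M1 ⊕ M2) ⊕ M1 over the first 3 bytes.
byte 0: (f2 XOR 2c) XOR 72 = de XOR 72 = ac
byte 1: (5a XOR c3) XOR 65 = 99 XOR 65 = fc
byte 2: (8c XOR a9) XOR 61 = 25 XOR 61 = 44

10101100 11111100 01000100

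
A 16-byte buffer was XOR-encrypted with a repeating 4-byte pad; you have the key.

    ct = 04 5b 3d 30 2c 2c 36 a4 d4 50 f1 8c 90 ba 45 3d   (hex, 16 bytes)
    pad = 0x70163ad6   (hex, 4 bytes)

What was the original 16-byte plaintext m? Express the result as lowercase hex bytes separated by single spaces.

74 4d 07 e6 5c 3a 0c 72 a4 46 cb 5a e0 ac 7f eb

The 4-byte key repeats, so the effective keystream is 70 16 3a d6 70 16 3a d6 70 16 3a d6 70 16 3a d6.
byte 0: 00000100 ⊕ 01110000 = 01110100
byte 1: 01011011 ⊕ 00010110 = 01001101
byte 2: 00111101 ⊕ 00111010 = 00000111
byte 3: 00110000 ⊕ 11010110 = 11100110
byte 4: 00101100 ⊕ 01110000 = 01011100
byte 5: 00101100 ⊕ 00010110 = 00111010
byte 6: 00110110 ⊕ 00111010 = 00001100
byte 7: 10100100 ⊕ 11010110 = 01110010
byte 8: 11010100 ⊕ 01110000 = 10100100
byte 9: 01010000 ⊕ 00010110 = 01000110
byte 10: 11110001 ⊕ 00111010 = 11001011
byte 11: 10001100 ⊕ 11010110 = 01011010
byte 12: 10010000 ⊕ 01110000 = 11100000
byte 13: 10111010 ⊕ 00010110 = 10101100
byte 14: 01000101 ⊕ 00111010 = 01111111
byte 15: 00111101 ⊕ 11010110 = 11101011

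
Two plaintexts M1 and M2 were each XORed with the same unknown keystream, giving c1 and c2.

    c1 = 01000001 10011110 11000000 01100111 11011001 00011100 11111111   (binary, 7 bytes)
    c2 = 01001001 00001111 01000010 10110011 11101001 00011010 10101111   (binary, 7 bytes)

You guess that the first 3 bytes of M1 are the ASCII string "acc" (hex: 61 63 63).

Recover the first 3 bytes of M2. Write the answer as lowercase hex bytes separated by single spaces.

69 f2 e1

First, c1 ⊕ c2 = (M1 ⊕ K) ⊕ (M2 ⊕ K) = M1 ⊕ M2, so the key drops out. Then M2 = (M1 ⊕ M2) ⊕ M1 over the first 3 bytes.
byte 0: (41 xor 49) xor 61 = 08 xor 61 = 69
byte 1: (9e xor 0f) xor 63 = 91 xor 63 = f2
byte 2: (c0 xor 42) xor 63 = 82 xor 63 = e1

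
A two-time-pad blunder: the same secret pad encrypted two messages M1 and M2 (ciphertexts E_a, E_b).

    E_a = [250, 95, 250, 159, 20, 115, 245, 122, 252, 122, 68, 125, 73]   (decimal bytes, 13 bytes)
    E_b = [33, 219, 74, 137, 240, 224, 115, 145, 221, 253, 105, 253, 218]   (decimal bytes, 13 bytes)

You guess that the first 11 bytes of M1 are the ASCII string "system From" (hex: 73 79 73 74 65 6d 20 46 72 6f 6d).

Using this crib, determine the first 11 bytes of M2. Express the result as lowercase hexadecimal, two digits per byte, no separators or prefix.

First, E_a ⊕ E_b = (M1 ⊕ K) ⊕ (M2 ⊕ K) = M1 ⊕ M2, so the key drops out. Then M2 = (M1 ⊕ M2) ⊕ M1 over the first 11 bytes.
byte 0: (fa XOR 21) XOR 73 = db XOR 73 = a8
byte 1: (5f XOR db) XOR 79 = 84 XOR 79 = fd
byte 2: (fa XOR 4a) XOR 73 = b0 XOR 73 = c3
byte 3: (9f XOR 89) XOR 74 = 16 XOR 74 = 62
byte 4: (14 XOR f0) XOR 65 = e4 XOR 65 = 81
byte 5: (73 XOR e0) XOR 6d = 93 XOR 6d = fe
byte 6: (f5 XOR 73) XOR 20 = 86 XOR 20 = a6
byte 7: (7a XOR 91) XOR 46 = eb XOR 46 = ad
byte 8: (fc XOR dd) XOR 72 = 21 XOR 72 = 53
byte 9: (7a XOR fd) XOR 6f = 87 XOR 6f = e8
byte 10: (44 XOR 69) XOR 6d = 2d XOR 6d = 40

a8fdc36281fea6ad53e840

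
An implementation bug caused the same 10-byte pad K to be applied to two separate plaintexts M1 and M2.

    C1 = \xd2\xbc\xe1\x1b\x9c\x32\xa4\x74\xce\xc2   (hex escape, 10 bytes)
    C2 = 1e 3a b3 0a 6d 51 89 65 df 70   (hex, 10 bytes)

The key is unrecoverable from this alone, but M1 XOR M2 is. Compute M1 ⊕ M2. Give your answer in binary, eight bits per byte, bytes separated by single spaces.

11001100 10000110 01010010 00010001 11110001 01100011 00101101 00010001 00010001 10110010

C1 ⊕ C2 = (M1 ⊕ K) ⊕ (M2 ⊕ K) = M1 ⊕ M2 — the shared key cancels under XOR.
d2 XOR 1e = cc
bc XOR 3a = 86
e1 XOR b3 = 52
1b XOR 0a = 11
9c XOR 6d = f1
32 XOR 51 = 63
a4 XOR 89 = 2d
74 XOR 65 = 11
ce XOR df = 11
c2 XOR 70 = b2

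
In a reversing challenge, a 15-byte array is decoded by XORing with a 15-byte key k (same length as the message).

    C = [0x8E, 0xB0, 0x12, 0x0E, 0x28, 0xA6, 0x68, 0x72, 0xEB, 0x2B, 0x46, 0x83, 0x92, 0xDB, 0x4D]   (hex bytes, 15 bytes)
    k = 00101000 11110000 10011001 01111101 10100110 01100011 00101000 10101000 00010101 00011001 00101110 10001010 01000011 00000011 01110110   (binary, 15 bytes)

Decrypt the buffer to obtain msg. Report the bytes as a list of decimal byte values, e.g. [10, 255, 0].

[166, 64, 139, 115, 142, 197, 64, 218, 254, 50, 104, 9, 209, 216, 59]

byte 0: 8e XOR 28 = a6
byte 1: b0 XOR f0 = 40
byte 2: 12 XOR 99 = 8b
byte 3: 0e XOR 7d = 73
byte 4: 28 XOR a6 = 8e
byte 5: a6 XOR 63 = c5
byte 6: 68 XOR 28 = 40
byte 7: 72 XOR a8 = da
byte 8: eb XOR 15 = fe
byte 9: 2b XOR 19 = 32
byte 10: 46 XOR 2e = 68
byte 11: 83 XOR 8a = 09
byte 12: 92 XOR 43 = d1
byte 13: db XOR 03 = d8
byte 14: 4d XOR 76 = 3b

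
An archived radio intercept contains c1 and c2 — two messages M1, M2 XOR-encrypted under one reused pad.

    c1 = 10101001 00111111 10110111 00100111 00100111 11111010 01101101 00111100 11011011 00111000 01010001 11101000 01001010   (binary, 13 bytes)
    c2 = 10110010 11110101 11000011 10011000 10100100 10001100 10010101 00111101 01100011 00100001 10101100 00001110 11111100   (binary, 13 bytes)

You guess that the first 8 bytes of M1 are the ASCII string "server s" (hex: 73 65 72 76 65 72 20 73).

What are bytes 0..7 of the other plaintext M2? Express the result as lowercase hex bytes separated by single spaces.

68 af 06 c9 e6 04 d8 72

First, c1 ⊕ c2 = (M1 ⊕ K) ⊕ (M2 ⊕ K) = M1 ⊕ M2, so the key drops out. Then M2 = (M1 ⊕ M2) ⊕ M1 over the first 8 bytes.
byte 0: (a9 ^ b2) ^ 73 = 1b ^ 73 = 68
byte 1: (3f ^ f5) ^ 65 = ca ^ 65 = af
byte 2: (b7 ^ c3) ^ 72 = 74 ^ 72 = 06
byte 3: (27 ^ 98) ^ 76 = bf ^ 76 = c9
byte 4: (27 ^ a4) ^ 65 = 83 ^ 65 = e6
byte 5: (fa ^ 8c) ^ 72 = 76 ^ 72 = 04
byte 6: (6d ^ 95) ^ 20 = f8 ^ 20 = d8
byte 7: (3c ^ 3d) ^ 73 = 01 ^ 73 = 72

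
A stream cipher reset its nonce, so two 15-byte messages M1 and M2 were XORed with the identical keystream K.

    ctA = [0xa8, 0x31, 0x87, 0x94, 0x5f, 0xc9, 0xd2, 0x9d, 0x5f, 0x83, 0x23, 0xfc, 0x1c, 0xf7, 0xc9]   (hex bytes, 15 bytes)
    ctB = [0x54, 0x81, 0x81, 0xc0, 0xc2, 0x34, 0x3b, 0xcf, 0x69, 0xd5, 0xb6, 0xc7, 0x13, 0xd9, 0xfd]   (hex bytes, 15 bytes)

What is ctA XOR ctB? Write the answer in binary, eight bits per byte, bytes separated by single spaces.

11111100 10110000 00000110 01010100 10011101 11111101 11101001 01010010 00110110 01010110 10010101 00111011 00001111 00101110 00110100

ctA ⊕ ctB = (M1 ⊕ K) ⊕ (M2 ⊕ K) = M1 ⊕ M2 — the shared key cancels under XOR.
byte 0: 10101000 xor 01010100 = 11111100
byte 1: 00110001 xor 10000001 = 10110000
byte 2: 10000111 xor 10000001 = 00000110
byte 3: 10010100 xor 11000000 = 01010100
byte 4: 01011111 xor 11000010 = 10011101
byte 5: 11001001 xor 00110100 = 11111101
byte 6: 11010010 xor 00111011 = 11101001
byte 7: 10011101 xor 11001111 = 01010010
byte 8: 01011111 xor 01101001 = 00110110
byte 9: 10000011 xor 11010101 = 01010110
byte 10: 00100011 xor 10110110 = 10010101
byte 11: 11111100 xor 11000111 = 00111011
byte 12: 00011100 xor 00010011 = 00001111
byte 13: 11110111 xor 11011001 = 00101110
byte 14: 11001001 xor 11111101 = 00110100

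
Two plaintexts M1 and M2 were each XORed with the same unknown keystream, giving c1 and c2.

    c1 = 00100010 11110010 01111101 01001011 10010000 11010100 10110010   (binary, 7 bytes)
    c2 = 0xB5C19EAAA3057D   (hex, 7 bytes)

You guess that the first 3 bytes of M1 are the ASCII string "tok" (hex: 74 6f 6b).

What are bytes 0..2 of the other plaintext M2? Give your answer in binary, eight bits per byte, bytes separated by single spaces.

First, c1 ⊕ c2 = (M1 ⊕ K) ⊕ (M2 ⊕ K) = M1 ⊕ M2, so the key drops out. Then M2 = (M1 ⊕ M2) ⊕ M1 over the first 3 bytes.
byte 0: (22 ⊕ b5) ⊕ 74 = 97 ⊕ 74 = e3
byte 1: (f2 ⊕ c1) ⊕ 6f = 33 ⊕ 6f = 5c
byte 2: (7d ⊕ 9e) ⊕ 6b = e3 ⊕ 6b = 88

11100011 01011100 10001000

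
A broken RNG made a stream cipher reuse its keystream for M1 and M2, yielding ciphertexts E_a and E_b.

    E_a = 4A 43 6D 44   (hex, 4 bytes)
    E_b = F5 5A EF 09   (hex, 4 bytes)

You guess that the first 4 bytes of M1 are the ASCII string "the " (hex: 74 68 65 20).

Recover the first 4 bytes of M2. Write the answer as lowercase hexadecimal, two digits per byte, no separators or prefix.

cb71e76d

First, E_a ⊕ E_b = (M1 ⊕ K) ⊕ (M2 ⊕ K) = M1 ⊕ M2, so the key drops out. Then M2 = (M1 ⊕ M2) ⊕ M1 over the first 4 bytes.
byte 0: (4a ^ f5) ^ 74 = bf ^ 74 = cb
byte 1: (43 ^ 5a) ^ 68 = 19 ^ 68 = 71
byte 2: (6d ^ ef) ^ 65 = 82 ^ 65 = e7
byte 3: (44 ^ 09) ^ 20 = 4d ^ 20 = 6d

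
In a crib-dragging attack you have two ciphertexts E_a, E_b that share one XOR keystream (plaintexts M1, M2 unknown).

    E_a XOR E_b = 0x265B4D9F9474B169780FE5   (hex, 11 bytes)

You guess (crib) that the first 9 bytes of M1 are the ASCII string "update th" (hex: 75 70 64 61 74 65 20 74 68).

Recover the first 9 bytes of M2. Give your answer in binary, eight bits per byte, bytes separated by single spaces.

Since E_a ⊕ E_b = M1 ⊕ M2, XORing with the guessed M1 bytes yields the corresponding M2 bytes: M2 = (E_a ⊕ E_b) ⊕ M1.
26 ⊕ 75 = 53
5b ⊕ 70 = 2b
4d ⊕ 64 = 29
9f ⊕ 61 = fe
94 ⊕ 74 = e0
74 ⊕ 65 = 11
b1 ⊕ 20 = 91
69 ⊕ 74 = 1d
78 ⊕ 68 = 10

01010011 00101011 00101001 11111110 11100000 00010001 10010001 00011101 00010000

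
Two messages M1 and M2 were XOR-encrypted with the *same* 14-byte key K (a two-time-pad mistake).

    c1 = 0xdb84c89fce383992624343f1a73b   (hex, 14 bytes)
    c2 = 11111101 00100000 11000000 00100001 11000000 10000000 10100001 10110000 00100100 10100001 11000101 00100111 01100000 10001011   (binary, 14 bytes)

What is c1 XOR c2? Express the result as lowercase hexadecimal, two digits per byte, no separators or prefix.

c1 ⊕ c2 = (M1 ⊕ K) ⊕ (M2 ⊕ K) = M1 ⊕ M2 — the shared key cancels under XOR.
219 XOR 253 =  38
132 XOR  32 = 164
200 XOR 192 =   8
159 XOR  33 = 190
206 XOR 192 =  14
 56 XOR 128 = 184
 57 XOR 161 = 152
146 XOR 176 =  34
 98 XOR  36 =  70
 67 XOR 161 = 226
 67 XOR 197 = 134
241 XOR  39 = 214
167 XOR  96 = 199
 59 XOR 139 = 176

26a408be0eb8982246e286d6c7b0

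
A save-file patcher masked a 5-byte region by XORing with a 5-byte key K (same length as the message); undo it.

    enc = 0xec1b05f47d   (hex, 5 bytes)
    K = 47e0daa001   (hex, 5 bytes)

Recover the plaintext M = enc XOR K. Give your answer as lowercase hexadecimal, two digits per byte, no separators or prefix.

abfbdf547c

ec XOR 47 = ab
1b XOR e0 = fb
05 XOR da = df
f4 XOR a0 = 54
7d XOR 01 = 7c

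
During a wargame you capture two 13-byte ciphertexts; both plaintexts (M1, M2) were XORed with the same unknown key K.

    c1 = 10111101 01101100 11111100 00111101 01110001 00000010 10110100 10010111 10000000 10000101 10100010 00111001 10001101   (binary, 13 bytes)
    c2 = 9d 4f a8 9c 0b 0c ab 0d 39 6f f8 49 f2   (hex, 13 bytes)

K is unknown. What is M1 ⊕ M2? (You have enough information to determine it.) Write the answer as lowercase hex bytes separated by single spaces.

c1 ⊕ c2 = (M1 ⊕ K) ⊕ (M2 ⊕ K) = M1 ⊕ M2 — the shared key cancels under XOR.
189 ⊕ 157 =  32
108 ⊕  79 =  35
252 ⊕ 168 =  84
 61 ⊕ 156 = 161
113 ⊕  11 = 122
  2 ⊕  12 =  14
180 ⊕ 171 =  31
151 ⊕  13 = 154
128 ⊕  57 = 185
133 ⊕ 111 = 234
162 ⊕ 248 =  90
 57 ⊕  73 = 112
141 ⊕ 242 = 127

20 23 54 a1 7a 0e 1f 9a b9 ea 5a 70 7f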